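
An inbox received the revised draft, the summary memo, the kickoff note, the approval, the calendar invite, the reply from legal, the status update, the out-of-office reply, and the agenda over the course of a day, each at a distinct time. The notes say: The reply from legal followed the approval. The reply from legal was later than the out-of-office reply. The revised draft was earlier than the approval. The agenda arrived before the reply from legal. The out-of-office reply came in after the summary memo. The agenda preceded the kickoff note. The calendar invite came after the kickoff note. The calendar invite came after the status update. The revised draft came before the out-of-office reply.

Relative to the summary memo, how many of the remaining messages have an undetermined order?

Forced after the summary memo: the out-of-office reply and the reply from legal.
That leaves the agenda, the approval, the calendar invite, the kickoff note, the revised draft, and the status update with no forced order relative to the summary memo — 6.

6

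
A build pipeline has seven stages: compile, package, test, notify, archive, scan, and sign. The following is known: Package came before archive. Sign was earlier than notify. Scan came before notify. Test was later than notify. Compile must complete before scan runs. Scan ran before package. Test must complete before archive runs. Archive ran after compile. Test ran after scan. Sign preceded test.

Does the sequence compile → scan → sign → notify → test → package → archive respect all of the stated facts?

Check each stated constraint against the proposed order — e.g. scan is ahead of package; compile is ahead of archive. Every pair is in the required order; nothing is violated.

yes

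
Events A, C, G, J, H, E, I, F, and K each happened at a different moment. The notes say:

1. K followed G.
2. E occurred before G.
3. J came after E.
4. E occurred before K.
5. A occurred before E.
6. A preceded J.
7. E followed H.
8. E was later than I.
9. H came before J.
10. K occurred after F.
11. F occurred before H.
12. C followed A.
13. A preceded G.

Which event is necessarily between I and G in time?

E

Tracing the constraints gives I → E → G, so E sits after I and before G.
No other event is forced both after I and before G.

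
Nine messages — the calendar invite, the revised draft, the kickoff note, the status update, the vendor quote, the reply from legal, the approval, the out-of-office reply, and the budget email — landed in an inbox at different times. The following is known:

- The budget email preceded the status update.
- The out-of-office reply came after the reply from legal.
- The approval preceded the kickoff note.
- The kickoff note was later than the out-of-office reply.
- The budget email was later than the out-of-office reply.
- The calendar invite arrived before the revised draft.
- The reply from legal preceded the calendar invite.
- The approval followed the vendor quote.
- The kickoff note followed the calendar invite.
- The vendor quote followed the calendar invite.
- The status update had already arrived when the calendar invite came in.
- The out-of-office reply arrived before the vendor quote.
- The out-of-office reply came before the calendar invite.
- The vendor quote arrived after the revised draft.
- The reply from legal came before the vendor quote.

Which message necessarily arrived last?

Every other message has a chain of constraints placing it before the kickoff note, so the kickoff note is last.

the kickoff note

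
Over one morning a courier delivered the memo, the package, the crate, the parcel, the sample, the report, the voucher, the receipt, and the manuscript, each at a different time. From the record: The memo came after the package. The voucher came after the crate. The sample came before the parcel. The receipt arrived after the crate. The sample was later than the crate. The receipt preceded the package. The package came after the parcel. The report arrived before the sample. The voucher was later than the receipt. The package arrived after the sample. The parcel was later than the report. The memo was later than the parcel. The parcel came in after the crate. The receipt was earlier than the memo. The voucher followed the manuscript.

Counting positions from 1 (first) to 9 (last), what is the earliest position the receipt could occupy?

The crate must come before the receipt — 1 forced predecessor.
Nothing else is forced ahead of the receipt, so its earliest slot is position 1 + 1 = 2.

2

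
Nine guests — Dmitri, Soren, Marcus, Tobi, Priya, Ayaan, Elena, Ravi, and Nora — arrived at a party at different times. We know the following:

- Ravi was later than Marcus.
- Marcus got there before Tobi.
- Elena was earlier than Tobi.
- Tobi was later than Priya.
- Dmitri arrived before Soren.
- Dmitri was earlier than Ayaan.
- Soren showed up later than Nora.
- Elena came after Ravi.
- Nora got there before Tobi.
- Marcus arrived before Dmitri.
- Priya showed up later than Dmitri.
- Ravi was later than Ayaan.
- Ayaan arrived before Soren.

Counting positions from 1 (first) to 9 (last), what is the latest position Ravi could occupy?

Ravi must come before Elena and Tobi — 2 guests forced after them.
Everything else can be placed before Ravi in some valid order, so Ravi can sit as late as position 9 − 2 = 7.

7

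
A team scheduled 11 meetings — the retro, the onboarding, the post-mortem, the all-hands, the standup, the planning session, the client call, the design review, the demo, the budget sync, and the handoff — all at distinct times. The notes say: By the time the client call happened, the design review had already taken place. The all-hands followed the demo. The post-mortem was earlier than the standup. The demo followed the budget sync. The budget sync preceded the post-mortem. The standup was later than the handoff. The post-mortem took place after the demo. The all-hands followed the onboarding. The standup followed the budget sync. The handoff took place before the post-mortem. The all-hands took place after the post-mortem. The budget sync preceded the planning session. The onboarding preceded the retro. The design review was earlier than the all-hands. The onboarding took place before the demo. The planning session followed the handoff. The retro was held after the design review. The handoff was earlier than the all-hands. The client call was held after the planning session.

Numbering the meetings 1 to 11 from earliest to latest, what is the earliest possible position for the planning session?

The budget sync and the handoff must both come before the planning session — 2 forced predecessors.
Nothing else is forced ahead of the planning session, so its earliest slot is position 2 + 1 = 3.

3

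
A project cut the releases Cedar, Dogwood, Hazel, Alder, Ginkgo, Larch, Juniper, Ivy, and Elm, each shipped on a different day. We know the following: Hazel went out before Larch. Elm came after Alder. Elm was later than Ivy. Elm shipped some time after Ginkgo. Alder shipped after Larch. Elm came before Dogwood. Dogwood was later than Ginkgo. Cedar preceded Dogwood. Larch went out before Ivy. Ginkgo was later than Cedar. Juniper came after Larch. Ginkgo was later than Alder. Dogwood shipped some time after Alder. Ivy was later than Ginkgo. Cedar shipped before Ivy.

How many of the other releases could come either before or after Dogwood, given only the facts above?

1

Forced before Dogwood: Alder, Cedar, Elm, Ginkgo, Hazel, Ivy, and Larch.
That leaves Juniper with no forced order relative to Dogwood — 1.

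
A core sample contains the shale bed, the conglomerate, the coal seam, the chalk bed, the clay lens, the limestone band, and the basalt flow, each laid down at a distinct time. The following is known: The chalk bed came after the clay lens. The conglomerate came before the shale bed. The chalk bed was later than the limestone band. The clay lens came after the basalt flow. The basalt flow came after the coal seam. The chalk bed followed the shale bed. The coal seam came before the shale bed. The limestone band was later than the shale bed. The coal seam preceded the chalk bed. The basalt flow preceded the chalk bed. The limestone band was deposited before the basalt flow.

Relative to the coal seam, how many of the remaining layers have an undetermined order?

1

Forced after the coal seam: the basalt flow, the chalk bed, the clay lens, the limestone band, and the shale bed.
That leaves the conglomerate with no forced order relative to the coal seam — 1.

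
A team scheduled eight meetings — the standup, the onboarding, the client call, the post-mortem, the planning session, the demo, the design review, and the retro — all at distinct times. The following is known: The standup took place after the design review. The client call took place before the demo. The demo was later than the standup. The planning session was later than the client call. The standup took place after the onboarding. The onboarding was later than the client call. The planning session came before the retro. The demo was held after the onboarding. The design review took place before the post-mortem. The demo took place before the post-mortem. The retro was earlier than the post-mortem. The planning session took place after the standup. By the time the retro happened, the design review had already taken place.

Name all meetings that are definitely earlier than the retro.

Directly stated before the retro: the design review and the planning session.
The client call reaches the retro via the client call → the planning session → the retro.
The onboarding reaches the retro via the onboarding → the standup → the planning session → the retro.
The standup reaches the retro via the standup → the planning session → the retro.

the client call, the design review, the onboarding, the planning session, the standup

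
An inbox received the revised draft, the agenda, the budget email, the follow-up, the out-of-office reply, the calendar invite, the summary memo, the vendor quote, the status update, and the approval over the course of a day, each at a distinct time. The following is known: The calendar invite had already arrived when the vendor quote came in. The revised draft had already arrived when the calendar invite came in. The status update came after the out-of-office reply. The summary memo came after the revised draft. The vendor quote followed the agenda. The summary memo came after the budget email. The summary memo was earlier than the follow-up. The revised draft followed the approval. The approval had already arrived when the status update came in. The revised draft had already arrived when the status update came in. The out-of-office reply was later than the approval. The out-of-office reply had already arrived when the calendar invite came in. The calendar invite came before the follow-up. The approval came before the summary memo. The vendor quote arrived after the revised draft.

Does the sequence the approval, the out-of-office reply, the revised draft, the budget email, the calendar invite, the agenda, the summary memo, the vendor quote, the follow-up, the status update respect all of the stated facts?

Check each stated constraint against the proposed order — e.g. the out-of-office reply is ahead of the status update; the approval is ahead of the status update. Every pair is in the required order; nothing is violated.

yes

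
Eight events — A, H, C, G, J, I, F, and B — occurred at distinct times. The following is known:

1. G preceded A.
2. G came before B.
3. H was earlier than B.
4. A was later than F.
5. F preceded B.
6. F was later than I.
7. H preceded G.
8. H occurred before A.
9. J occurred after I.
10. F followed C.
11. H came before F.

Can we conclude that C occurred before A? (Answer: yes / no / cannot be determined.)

yes

Chain the constraints: C → F → A. Each link is directly stated, so C comes before A.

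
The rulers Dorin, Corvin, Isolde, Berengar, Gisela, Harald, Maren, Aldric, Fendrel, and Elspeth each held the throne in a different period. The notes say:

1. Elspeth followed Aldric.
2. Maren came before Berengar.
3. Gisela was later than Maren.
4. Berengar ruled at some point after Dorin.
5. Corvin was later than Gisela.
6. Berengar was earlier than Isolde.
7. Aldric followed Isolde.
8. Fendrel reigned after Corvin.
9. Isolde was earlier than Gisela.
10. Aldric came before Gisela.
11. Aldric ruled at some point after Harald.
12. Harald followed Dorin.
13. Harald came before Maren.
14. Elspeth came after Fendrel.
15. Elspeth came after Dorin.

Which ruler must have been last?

Every other ruler has a chain of constraints placing them before Elspeth, so Elspeth is last.

Elspeth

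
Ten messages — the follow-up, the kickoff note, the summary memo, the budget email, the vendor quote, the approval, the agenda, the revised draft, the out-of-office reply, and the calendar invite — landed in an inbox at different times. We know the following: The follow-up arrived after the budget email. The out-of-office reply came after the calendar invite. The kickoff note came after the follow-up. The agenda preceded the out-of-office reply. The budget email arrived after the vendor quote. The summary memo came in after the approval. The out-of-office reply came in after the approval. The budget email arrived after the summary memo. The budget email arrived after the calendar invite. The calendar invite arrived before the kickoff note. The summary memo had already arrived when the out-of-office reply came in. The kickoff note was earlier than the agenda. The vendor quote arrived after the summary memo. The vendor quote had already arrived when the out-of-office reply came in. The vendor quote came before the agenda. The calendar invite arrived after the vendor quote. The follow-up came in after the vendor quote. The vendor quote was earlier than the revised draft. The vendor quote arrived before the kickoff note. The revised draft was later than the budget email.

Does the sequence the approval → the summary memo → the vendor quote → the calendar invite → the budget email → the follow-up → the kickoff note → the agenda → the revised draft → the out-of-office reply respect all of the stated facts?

yes

Check each stated constraint against the proposed order — e.g. the summary memo is ahead of the out-of-office reply; the approval is ahead of the out-of-office reply. Every pair is in the required order; nothing is violated.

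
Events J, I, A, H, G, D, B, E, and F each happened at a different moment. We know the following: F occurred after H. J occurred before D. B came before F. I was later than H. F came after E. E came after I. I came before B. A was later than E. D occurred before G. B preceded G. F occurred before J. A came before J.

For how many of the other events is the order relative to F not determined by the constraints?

1

Forced before F: B, E, H, and I; forced after F: D, G, and J.
That leaves A with no forced order relative to F — 1.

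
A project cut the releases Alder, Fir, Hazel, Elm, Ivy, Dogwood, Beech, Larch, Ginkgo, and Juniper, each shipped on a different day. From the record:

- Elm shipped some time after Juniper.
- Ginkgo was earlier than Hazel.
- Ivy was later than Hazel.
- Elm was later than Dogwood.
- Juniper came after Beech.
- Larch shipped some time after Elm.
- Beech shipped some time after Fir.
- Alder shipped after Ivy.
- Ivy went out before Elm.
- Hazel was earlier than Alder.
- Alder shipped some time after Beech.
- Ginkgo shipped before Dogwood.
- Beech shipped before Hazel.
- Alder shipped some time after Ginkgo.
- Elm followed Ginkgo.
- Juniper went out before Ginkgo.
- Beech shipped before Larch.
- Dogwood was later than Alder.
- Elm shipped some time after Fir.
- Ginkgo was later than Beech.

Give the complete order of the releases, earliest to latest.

Fir, Beech, Juniper, Ginkgo, Hazel, Ivy, Alder, Dogwood, Elm, Larch

The constraints fix every adjacent pair, so only one ordering works:
Fir → Beech → Juniper → Ginkgo → Hazel → Ivy → Alder → Dogwood → Elm → Larch.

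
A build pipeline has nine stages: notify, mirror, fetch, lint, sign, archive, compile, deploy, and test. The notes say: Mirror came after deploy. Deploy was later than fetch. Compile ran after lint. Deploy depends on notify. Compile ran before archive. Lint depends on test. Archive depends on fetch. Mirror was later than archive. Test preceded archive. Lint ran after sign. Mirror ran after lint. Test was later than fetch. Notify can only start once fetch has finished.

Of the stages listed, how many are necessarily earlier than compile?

Directly stated before compile: lint.
Fetch reaches compile via fetch → test → lint → compile.
Sign reaches compile via sign → lint → compile.
Test reaches compile via test → lint → compile.
That's fetch, lint, sign, and test — 4 in all.

4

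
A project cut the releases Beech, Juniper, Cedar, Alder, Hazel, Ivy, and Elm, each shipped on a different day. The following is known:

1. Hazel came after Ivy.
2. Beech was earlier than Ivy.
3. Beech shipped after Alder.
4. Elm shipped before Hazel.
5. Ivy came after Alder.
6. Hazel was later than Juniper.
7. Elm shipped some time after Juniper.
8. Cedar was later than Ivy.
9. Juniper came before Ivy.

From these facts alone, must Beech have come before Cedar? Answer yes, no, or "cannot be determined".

yes

Chain the constraints: Beech → Ivy → Cedar. Each link is directly stated, so Beech comes before Cedar.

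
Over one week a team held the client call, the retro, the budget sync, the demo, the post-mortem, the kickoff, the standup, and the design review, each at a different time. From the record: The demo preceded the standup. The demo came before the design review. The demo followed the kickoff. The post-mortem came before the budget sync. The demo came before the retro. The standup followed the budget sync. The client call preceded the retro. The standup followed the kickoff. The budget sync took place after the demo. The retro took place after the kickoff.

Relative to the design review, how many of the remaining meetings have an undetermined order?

Forced before the design review: the demo and the kickoff.
That leaves the budget sync, the client call, the post-mortem, the retro, and the standup with no forced order relative to the design review — 5.

5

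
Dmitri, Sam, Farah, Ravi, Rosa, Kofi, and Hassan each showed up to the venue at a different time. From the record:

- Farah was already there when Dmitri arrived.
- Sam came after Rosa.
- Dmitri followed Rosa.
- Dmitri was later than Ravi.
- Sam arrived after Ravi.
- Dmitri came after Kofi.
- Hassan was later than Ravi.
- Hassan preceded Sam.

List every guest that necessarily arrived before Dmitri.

Farah, Kofi, Ravi, Rosa

Directly stated before Dmitri: Farah, Kofi, Ravi, and Rosa.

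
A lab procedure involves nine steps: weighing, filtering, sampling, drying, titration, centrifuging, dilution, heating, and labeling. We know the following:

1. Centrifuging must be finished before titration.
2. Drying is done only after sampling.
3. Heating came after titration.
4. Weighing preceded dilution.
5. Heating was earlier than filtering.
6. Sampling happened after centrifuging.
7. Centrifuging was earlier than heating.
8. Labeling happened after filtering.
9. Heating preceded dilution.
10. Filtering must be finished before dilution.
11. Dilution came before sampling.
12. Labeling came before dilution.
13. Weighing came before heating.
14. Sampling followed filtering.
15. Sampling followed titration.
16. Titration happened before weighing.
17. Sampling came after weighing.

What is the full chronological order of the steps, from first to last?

centrifuging, titration, weighing, heating, filtering, labeling, dilution, sampling, drying

The constraints fix every adjacent pair, so only one ordering works:
centrifuging → titration → weighing → heating → filtering → labeling → dilution → sampling → drying.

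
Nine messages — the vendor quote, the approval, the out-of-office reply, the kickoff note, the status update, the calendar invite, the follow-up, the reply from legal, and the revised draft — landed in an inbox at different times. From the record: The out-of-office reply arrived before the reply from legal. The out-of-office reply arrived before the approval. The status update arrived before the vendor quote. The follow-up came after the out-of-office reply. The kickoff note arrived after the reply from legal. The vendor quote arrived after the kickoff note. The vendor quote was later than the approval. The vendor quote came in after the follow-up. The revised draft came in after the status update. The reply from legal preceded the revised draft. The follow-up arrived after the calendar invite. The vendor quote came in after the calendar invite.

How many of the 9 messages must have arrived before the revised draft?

3

Directly stated before the revised draft: the reply from legal and the status update.
The out-of-office reply reaches the revised draft via the out-of-office reply → the reply from legal → the revised draft.
No chain forces the approval (or any of the others) ahead of the revised draft.
That's the out-of-office reply, the reply from legal, and the status update — 3 in all.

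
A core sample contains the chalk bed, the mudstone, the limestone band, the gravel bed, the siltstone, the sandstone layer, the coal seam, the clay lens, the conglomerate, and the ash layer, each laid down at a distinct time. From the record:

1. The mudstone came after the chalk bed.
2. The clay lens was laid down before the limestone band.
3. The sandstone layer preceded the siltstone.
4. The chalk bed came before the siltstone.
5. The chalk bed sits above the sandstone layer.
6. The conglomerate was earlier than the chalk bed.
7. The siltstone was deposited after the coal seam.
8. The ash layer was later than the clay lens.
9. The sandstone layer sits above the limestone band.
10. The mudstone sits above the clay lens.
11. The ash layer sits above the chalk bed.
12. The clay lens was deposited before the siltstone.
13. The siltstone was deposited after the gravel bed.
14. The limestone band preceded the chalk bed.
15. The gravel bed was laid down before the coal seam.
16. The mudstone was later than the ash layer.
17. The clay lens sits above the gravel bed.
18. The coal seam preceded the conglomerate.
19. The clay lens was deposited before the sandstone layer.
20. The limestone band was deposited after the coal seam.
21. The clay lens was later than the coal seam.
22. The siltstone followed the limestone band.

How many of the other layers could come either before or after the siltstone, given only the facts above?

2

Forced before the siltstone: the chalk bed, the clay lens, the coal seam, the conglomerate, the gravel bed, the limestone band, and the sandstone layer.
That leaves the ash layer and the mudstone with no forced order relative to the siltstone — 2.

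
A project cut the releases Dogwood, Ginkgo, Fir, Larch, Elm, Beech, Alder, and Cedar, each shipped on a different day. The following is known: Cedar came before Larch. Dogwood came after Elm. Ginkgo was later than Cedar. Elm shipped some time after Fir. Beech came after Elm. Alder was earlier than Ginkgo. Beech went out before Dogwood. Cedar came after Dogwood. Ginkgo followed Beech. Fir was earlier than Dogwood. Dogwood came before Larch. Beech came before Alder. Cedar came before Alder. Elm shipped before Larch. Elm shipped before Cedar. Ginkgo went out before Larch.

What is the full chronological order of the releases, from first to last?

Fir, Elm, Beech, Dogwood, Cedar, Alder, Ginkgo, Larch

The constraints fix every adjacent pair, so only one ordering works:
Fir → Elm → Beech → Dogwood → Cedar → Alder → Ginkgo → Larch.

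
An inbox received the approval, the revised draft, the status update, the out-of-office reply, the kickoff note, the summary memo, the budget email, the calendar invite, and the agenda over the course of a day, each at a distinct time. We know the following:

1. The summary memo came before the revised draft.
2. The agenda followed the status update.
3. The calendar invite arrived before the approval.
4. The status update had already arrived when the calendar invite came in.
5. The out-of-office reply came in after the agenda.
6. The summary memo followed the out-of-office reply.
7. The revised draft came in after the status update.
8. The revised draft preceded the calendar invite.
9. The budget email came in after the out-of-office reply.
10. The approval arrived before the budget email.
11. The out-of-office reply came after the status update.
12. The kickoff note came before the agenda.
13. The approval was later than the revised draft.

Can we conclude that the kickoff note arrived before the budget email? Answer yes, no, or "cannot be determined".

yes

Chain the constraints: the kickoff note → the agenda → the out-of-office reply → the budget email. Each link is directly stated, so the kickoff note comes before the budget email.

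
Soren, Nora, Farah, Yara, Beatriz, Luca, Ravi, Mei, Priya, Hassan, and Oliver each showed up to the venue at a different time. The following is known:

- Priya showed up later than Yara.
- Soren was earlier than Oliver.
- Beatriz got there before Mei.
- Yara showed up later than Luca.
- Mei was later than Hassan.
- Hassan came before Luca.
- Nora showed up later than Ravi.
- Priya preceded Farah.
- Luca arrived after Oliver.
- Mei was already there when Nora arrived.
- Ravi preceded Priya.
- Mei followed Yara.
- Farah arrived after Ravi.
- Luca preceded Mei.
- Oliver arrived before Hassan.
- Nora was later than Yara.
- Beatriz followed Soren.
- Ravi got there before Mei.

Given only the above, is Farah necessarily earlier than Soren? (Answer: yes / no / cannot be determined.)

Tracing the constraints gives Soren → Oliver → Luca → Yara → Priya → Farah, so Soren must come before Farah.
That means Farah cannot be before Soren.

no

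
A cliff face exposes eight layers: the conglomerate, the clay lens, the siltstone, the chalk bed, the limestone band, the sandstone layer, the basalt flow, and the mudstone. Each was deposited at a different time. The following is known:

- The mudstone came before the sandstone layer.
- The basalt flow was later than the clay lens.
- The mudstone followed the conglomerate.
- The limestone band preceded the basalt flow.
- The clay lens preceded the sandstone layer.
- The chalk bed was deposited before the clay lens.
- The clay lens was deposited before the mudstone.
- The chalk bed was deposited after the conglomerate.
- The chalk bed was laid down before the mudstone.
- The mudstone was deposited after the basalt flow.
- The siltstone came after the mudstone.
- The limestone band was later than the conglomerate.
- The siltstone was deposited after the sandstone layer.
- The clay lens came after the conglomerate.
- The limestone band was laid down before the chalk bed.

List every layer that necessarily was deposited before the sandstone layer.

the basalt flow, the chalk bed, the clay lens, the conglomerate, the limestone band, the mudstone

Directly stated before the sandstone layer: the clay lens and the mudstone.
The basalt flow reaches the sandstone layer via the basalt flow → the mudstone → the sandstone layer.
The chalk bed reaches the sandstone layer via the chalk bed → the clay lens → the sandstone layer.
The conglomerate reaches the sandstone layer via the conglomerate → the clay lens → the sandstone layer.
Likewise the limestone band reaches the sandstone layer by chaining the stated constraints.
No chain forces the siltstone ahead of the sandstone layer.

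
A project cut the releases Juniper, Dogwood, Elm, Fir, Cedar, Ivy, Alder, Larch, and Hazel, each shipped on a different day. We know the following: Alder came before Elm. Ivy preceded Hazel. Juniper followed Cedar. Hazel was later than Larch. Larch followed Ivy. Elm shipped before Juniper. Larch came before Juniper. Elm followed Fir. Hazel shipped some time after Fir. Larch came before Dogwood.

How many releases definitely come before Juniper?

6

Directly stated before Juniper: Cedar, Elm, and Larch.
Alder reaches Juniper via Alder → Elm → Juniper.
Fir reaches Juniper via Fir → Elm → Juniper.
Ivy reaches Juniper via Ivy → Larch → Juniper.
No chain forces Hazel (or any of the others) ahead of Juniper.
That's Alder, Cedar, Elm, Fir, Ivy, and Larch — 6 in all.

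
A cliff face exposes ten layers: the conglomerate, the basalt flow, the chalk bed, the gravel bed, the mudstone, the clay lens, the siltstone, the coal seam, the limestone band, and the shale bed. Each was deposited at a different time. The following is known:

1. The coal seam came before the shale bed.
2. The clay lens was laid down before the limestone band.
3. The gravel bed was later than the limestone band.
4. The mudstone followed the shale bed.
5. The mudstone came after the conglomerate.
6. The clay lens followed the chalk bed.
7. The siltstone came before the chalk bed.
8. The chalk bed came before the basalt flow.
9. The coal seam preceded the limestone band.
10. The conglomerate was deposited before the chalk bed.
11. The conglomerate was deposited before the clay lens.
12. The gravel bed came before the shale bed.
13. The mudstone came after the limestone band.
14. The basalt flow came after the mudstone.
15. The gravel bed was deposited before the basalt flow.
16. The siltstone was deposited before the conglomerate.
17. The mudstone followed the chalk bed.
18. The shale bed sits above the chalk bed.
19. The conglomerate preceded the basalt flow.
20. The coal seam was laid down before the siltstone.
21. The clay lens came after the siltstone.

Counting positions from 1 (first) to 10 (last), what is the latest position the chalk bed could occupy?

4

The chalk bed must come before the basalt flow, the clay lens, the gravel bed, the limestone band, the mudstone, and the shale bed — 6 layers forced after it.
Everything else can be placed before the chalk bed in some valid order, so the chalk bed can sit as late as position 10 − 6 = 4.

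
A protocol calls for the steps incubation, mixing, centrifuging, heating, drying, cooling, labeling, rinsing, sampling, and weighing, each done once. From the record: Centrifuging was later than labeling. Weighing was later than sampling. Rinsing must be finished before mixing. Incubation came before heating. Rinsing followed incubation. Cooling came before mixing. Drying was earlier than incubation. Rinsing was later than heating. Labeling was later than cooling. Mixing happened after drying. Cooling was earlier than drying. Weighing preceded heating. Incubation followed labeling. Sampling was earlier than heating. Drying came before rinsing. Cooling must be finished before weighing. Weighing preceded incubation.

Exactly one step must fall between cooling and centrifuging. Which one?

labeling

Tracing the constraints gives cooling → labeling → centrifuging, so labeling sits after cooling and before centrifuging.
No other step is forced both after cooling and before centrifuging.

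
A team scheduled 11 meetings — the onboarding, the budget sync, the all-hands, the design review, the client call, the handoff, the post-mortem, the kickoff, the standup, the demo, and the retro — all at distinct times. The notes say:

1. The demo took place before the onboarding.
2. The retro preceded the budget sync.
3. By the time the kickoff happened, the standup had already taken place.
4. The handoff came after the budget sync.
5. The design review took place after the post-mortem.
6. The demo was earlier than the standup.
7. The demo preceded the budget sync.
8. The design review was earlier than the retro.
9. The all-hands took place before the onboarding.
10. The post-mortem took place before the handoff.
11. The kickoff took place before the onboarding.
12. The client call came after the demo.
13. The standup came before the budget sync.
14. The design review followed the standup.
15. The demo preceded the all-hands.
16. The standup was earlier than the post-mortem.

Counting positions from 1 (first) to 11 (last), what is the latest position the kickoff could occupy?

10

The kickoff must come before the onboarding — 1 meeting forced after it.
Everything else can be placed before the kickoff in some valid order, so the kickoff can sit as late as position 11 − 1 = 10.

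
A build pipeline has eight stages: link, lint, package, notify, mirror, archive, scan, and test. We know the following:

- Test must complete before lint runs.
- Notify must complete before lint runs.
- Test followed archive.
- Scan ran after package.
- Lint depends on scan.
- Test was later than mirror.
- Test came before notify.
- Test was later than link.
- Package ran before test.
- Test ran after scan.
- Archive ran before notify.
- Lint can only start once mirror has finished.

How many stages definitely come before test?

Directly stated before test: archive, link, mirror, package, and scan.
No chain forces lint (or any of the others) ahead of test.
That's archive, link, mirror, package, and scan — 5 in all.

5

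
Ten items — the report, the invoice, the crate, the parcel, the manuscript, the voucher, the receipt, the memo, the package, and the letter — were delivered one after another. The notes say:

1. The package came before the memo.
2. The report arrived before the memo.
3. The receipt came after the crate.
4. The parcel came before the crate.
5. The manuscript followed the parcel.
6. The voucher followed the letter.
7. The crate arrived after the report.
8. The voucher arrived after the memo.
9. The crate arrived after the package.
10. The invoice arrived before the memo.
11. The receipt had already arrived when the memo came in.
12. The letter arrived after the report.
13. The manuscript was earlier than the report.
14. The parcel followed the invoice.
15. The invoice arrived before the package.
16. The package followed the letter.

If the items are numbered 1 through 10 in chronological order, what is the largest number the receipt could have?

8

The receipt must come before the memo and the voucher — 2 items forced after it.
Everything else can be placed before the receipt in some valid order, so the receipt can sit as late as position 10 − 2 = 8.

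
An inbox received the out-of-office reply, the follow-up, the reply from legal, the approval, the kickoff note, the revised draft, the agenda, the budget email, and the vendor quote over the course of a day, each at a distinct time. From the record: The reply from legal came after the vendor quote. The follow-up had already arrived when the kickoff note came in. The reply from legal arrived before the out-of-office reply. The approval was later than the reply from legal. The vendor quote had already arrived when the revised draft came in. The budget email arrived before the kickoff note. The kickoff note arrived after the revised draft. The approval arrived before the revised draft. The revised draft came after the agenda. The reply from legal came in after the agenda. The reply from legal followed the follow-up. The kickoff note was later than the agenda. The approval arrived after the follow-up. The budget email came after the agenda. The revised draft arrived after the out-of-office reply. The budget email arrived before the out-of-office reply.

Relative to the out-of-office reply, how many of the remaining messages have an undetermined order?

1

Forced before the out-of-office reply: the agenda, the budget email, the follow-up, the reply from legal, and the vendor quote; forced after the out-of-office reply: the kickoff note and the revised draft.
That leaves the approval with no forced order relative to the out-of-office reply — 1.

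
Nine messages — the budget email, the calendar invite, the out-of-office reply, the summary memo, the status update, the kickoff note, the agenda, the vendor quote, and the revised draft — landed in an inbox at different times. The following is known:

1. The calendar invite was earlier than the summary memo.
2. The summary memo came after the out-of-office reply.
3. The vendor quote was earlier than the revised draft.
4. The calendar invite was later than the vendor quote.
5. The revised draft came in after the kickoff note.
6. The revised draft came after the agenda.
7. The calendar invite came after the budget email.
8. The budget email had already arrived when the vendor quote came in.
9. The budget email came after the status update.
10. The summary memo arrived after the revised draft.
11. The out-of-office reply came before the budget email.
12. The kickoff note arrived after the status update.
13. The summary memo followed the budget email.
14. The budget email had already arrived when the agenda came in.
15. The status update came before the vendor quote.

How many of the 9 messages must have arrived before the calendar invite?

4

Directly stated before the calendar invite: the budget email and the vendor quote.
The out-of-office reply reaches the calendar invite via the out-of-office reply → the budget email → the calendar invite.
The status update reaches the calendar invite via the status update → the budget email → the calendar invite.
No chain forces the revised draft (or any of the others) ahead of the calendar invite.
That's the budget email, the out-of-office reply, the status update, and the vendor quote — 4 in all.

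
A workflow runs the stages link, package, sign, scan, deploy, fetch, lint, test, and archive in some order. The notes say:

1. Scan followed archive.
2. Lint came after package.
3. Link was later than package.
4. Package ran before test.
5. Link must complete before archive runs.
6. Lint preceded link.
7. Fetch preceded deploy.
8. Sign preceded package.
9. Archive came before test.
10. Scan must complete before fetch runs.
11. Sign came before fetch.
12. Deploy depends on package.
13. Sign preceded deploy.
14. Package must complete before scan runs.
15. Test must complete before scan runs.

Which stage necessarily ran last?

deploy

Every other stage has a chain of constraints placing it before deploy, so deploy is last.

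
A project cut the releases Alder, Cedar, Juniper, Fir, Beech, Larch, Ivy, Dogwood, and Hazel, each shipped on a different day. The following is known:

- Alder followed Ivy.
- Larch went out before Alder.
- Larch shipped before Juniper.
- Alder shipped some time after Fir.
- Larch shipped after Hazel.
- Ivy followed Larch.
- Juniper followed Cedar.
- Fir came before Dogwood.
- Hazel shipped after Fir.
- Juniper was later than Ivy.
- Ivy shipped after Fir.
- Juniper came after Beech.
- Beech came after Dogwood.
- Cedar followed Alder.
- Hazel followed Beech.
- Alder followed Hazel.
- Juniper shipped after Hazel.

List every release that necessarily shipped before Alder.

Beech, Dogwood, Fir, Hazel, Ivy, Larch

Directly stated before Alder: Fir, Hazel, Ivy, and Larch.
Beech reaches Alder via Beech → Hazel → Alder.
Dogwood reaches Alder via Dogwood → Beech → Hazel → Alder.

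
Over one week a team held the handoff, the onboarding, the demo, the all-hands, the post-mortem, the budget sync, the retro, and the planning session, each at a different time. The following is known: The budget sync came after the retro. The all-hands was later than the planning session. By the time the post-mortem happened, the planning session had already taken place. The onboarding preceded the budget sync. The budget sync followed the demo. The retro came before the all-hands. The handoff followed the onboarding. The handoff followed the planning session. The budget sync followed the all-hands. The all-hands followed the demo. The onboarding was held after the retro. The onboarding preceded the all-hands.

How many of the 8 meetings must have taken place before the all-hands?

4

Directly stated before the all-hands: the demo, the onboarding, the planning session, and the retro.
That's the demo, the onboarding, the planning session, and the retro — 4 in all.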